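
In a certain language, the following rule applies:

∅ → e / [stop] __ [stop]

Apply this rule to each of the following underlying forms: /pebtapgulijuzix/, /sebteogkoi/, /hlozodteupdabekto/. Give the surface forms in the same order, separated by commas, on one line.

/pebtapgulijuzix/: /b/ and /t/ form a stop–stop cluster, so [e] is inserted between them. /p/ and /g/ form a stop–stop cluster, so [e] is inserted between them. → [pebetapegulijuzix].
/sebteogkoi/: /b/ and /t/ form a stop–stop cluster, so [e] is inserted between them. /g/ and /k/ form a stop–stop cluster, so [e] is inserted between them. → [sebeteogekoi].
/hlozodteupdabekto/: /d/ and /t/ form a stop–stop cluster, so [e] is inserted between them. /p/ and /d/ form a stop–stop cluster, so [e] is inserted between them. /k/ and /t/ form a stop–stop cluster, so [e] is inserted between them. → [hlozodeteupedabeketo].

pebetapegulijuzix, sebeteogekoi, hlozodeteupedabeketo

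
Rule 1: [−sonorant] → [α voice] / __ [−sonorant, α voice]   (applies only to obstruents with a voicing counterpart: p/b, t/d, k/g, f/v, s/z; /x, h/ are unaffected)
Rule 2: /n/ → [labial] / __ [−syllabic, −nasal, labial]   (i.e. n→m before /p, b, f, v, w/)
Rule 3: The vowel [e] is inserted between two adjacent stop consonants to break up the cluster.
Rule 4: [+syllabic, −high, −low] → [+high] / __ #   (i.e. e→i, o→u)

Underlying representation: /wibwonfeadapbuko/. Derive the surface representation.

wibwomfeadabebuku

Rule 1 (regressive voicing assimilation): /p/ precedes the voiced obstruent /b/, so it voices to [b] by assimilation. /wibwonfeadapbuko/ → wibwonfeadabbuko.
Rule 2 (nasal place assimilation): /n/ precedes the labial consonant /f/, so it assimilates in place to [m]. /wibwonfeadabbuko/ → wibwomfeadabbuko.
Rule 3 (stop-cluster e-epenthesis): /b/ and /b/ form a stop–stop cluster, so [e] is inserted between them. /wibwomfeadabbuko/ → wibwomfeadabebuko.
Rule 4 (final vowel raising): /o/ is a mid vowel in word-final position, so it raises to [u]. /wibwomfeadabebuko/ → wibwomfeadabebuku.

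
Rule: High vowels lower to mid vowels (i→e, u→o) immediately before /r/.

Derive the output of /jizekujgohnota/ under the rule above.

No segment of /jizekujgohnota/ meets the structural description of the rule, so the form surfaces unchanged.

jizekujgohnota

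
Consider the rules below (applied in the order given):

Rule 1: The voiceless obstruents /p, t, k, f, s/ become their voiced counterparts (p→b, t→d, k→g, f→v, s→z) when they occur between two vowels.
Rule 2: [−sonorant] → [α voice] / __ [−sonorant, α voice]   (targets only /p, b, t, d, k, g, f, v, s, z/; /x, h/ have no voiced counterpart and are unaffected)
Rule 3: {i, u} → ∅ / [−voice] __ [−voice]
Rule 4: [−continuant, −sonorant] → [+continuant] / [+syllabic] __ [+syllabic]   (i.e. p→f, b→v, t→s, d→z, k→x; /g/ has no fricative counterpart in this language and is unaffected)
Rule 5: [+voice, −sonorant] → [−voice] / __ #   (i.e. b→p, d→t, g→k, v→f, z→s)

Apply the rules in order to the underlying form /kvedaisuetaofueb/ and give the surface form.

Rule 1 (intervocalic voicing): /s/ is a voiceless obstruent between vowels /i/ and /u/, so it voices to [z]. /t/ is a voiceless obstruent between vowels /e/ and /a/, so it voices to [d]. /f/ is a voiceless obstruent between vowels /o/ and /u/, so it voices to [v]. /kvedaisuetaofueb/ → kvedaizuedaovueb.
Rule 2 (regressive voicing assimilation): /k/ precedes the voiced obstruent /v/, so it voices to [g] by assimilation. /kvedaizuedaovueb/ → gvedaizuedaovueb.
Rule 3 (high vowel syncope): no segment meets the environment; /gvedaizuedaovueb/ is unchanged.
Rule 4 (intervocalic spirantization): /d/ is a stop between vowels /e/ and /a/, so it spirantizes to the fricative [z]. /d/ is a stop between vowels /e/ and /a/, so it spirantizes to the fricative [z]. /gvedaizuedaovueb/ → gvezaizuezaovueb.
Rule 5 (final devoicing): /b/ is a voiced obstruent in word-final position, so it devoices to [p]. /gvezaizuezaovueb/ → gvezaizuezaovuep.

gvezaizuezaovuep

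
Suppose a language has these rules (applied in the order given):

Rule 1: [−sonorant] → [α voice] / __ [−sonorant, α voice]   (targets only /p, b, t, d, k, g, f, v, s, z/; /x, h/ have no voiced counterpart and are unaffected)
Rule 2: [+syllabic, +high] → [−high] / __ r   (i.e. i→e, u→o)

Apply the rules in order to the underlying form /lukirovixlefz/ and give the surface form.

Rule 1 (regressive voicing assimilation): /f/ precedes the voiced obstruent /z/, so it voices to [v] by assimilation. /lukirovixlefz/ → lukirovixlevz.
Rule 2 (pre-rhotic lowering): /i/ is a high vowel immediately before /r/, so it lowers to [e]. /lukirovixlevz/ → lukerovixlevz.

lukerovixlevz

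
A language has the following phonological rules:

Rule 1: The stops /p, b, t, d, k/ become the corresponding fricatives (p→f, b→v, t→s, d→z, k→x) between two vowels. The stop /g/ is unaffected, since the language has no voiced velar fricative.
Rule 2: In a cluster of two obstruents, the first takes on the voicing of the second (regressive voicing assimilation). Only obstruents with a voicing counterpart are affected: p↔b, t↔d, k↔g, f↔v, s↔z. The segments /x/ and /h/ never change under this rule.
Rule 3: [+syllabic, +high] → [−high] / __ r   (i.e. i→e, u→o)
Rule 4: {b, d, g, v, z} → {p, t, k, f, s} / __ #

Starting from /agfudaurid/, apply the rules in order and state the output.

akfuzaorit

Rule 1 (intervocalic spirantization): /d/ is a stop between vowels /u/ and /a/, so it spirantizes to the fricative [z]. /agfudaurid/ → agfuzaurid.
Rule 2 (regressive voicing assimilation): /g/ precedes the voiceless obstruent /f/, so it devoices to [k] by assimilation. /agfuzaurid/ → akfuzaurid.
Rule 3 (pre-rhotic lowering): /u/ is a high vowel immediately before /r/, so it lowers to [o]. /akfuzaurid/ → akfuzaorid.
Rule 4 (final devoicing): /d/ is a voiced obstruent in word-final position, so it devoices to [t]. /akfuzaorid/ → akfuzaorit.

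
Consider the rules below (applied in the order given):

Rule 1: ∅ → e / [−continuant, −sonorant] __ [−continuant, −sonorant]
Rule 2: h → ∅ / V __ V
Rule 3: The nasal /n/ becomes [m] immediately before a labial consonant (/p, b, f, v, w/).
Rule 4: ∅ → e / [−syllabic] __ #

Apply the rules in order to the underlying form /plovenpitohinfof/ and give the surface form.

plovempitoimfofe

Rule 1 (stop-cluster e-epenthesis): no segment meets the environment; /plovenpitohinfof/ is unchanged.
Rule 2 (intervocalic h-deletion): /h/ occurs between vowels /o/ and /i/, so it deletes. /plovenpitohinfof/ → plovenpitoinfof.
Rule 3 (nasal place assimilation): /n/ precedes the labial consonant /p/, so it assimilates in place to [m]. /n/ precedes the labial consonant /f/, so it assimilates in place to [m]. /plovenpitoinfof/ → plovempitoimfof.
Rule 4 (final e-epenthesis): the form ends in the consonant /f/, so [e] is inserted word-finally. /plovempitoimfof/ → plovempitoimfofe.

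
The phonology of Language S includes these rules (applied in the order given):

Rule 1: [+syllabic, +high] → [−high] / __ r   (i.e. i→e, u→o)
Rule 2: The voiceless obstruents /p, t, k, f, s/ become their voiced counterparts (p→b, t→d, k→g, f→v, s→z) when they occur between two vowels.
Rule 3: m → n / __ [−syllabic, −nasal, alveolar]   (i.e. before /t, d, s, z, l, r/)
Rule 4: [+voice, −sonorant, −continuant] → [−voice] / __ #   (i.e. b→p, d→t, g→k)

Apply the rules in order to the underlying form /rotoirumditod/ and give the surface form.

rodoerundidot

Rule 1 (pre-rhotic lowering): /i/ is a high vowel immediately before /r/, so it lowers to [e]. /rotoirumditod/ → rotoerumditod.
Rule 2 (intervocalic voicing): /t/ is a voiceless obstruent between vowels /o/ and /o/, so it voices to [d]. /t/ is a voiceless obstruent between vowels /i/ and /o/, so it voices to [d]. /rotoerumditod/ → rodoerumdidod.
Rule 3 (nasal place assimilation): /m/ precedes the alveolar consonant /d/, so it assimilates in place to [n]. /rodoerumdidod/ → rodoerundidod.
Rule 4 (final devoicing): /d/ is a voiced stop in word-final position, so it devoices to [t]. /rodoerundidod/ → rodoerundidot.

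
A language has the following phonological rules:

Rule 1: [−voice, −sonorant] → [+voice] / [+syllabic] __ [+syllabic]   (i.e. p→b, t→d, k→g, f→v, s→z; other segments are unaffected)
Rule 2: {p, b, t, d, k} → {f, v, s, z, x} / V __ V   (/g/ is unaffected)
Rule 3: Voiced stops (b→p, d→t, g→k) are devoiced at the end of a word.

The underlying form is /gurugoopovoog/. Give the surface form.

Rule 1 (intervocalic voicing): /p/ is a voiceless obstruent between vowels /o/ and /o/, so it voices to [b]. /gurugoopovoog/ → gurugoobovoog.
Rule 2 (intervocalic spirantization): /b/ is a stop between vowels /o/ and /o/, so it spirantizes to the fricative [v]. /gurugoobovoog/ → gurugoovovoog.
Rule 3 (final devoicing): /g/ is a voiced stop in word-final position, so it devoices to [k]. /gurugoovovoog/ → gurugoovovook.

gurugoovovook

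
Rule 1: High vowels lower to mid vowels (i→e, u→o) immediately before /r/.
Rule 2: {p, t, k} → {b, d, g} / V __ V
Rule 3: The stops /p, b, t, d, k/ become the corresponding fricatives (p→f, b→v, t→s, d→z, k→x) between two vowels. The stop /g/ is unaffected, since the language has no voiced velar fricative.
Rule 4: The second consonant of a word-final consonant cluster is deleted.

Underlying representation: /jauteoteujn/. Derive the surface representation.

jauzeozeuj

Rule 1 (pre-rhotic lowering): no segment meets the environment; /jauteoteujn/ is unchanged.
Rule 2 (intervocalic voicing): /t/ is a voiceless stop between vowels /u/ and /e/, so it voices to [d]. /t/ is a voiceless stop between vowels /o/ and /e/, so it voices to [d]. /jauteoteujn/ → jaudeodeujn.
Rule 3 (intervocalic spirantization): /d/ is a stop between vowels /u/ and /e/, so it spirantizes to the fricative [z]. /d/ is a stop between vowels /o/ and /e/, so it spirantizes to the fricative [z]. /jaudeodeujn/ → jauzeozeujn.
Rule 4 (final cluster simplification): /n/ is the second consonant of a word-final cluster /jn/, so it deletes. /jauzeozeujn/ → jauzeozeuj.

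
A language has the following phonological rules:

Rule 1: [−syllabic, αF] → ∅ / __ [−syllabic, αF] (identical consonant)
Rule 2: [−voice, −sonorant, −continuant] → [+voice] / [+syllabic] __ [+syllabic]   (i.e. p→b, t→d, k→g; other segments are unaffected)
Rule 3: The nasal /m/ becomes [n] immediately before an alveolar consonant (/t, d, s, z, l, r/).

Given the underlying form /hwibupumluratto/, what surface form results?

hwibubunlurado

Rule 1 (degemination): /tt/ is a geminate; the first /t/ deletes. /hwibupumluratto/ → hwibupumlurato.
Rule 2 (intervocalic voicing): /p/ is a voiceless stop between vowels /u/ and /u/, so it voices to [b]. /t/ is a voiceless stop between vowels /a/ and /o/, so it voices to [d]. /hwibupumlurato/ → hwibubumlurado.
Rule 3 (nasal place assimilation): /m/ precedes the alveolar consonant /l/, so it assimilates in place to [n]. /hwibubumlurado/ → hwibubunlurado.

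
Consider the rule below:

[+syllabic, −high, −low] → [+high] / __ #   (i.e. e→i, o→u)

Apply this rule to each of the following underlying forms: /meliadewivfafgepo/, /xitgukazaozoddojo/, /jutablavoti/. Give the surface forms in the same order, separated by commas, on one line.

meliadewivfafgepu, xitgukazaozoddoju, jutablavoti

/meliadewivfafgepo/: /o/ is a mid vowel in word-final position, so it raises to [u]. → [meliadewivfafgepu].
/xitgukazaozoddojo/: /o/ is a mid vowel in word-final position, so it raises to [u]. → [xitgukazaozoddoju].
/jutablavoti/: the rule's environment is not met; surfaces unchanged as [jutablavoti].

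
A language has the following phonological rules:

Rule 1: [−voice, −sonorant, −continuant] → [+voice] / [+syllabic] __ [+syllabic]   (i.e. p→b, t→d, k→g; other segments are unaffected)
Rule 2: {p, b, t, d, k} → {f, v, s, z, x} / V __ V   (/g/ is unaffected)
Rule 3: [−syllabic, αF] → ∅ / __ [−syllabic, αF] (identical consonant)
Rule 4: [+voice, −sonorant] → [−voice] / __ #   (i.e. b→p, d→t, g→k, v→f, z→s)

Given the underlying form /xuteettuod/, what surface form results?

Rule 1 (intervocalic voicing): /t/ is a voiceless stop between vowels /u/ and /e/, so it voices to [d]. /xuteettuod/ → xudeettuod.
Rule 2 (intervocalic spirantization): /d/ is a stop between vowels /u/ and /e/, so it spirantizes to the fricative [z]. /xudeettuod/ → xuzeettuod.
Rule 3 (degemination): /tt/ is a geminate; the first /t/ deletes. /xuzeettuod/ → xuzeetuod.
Rule 4 (final devoicing): /d/ is a voiced obstruent in word-final position, so it devoices to [t]. /xuzeetuod/ → xuzeetuot.

xuzeetuot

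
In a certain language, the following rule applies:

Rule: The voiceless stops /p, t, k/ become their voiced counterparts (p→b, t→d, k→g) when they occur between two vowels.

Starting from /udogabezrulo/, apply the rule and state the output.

udogabezrulo

No segment of /udogabezrulo/ meets the structural description of the rule, so the form surfaces unchanged.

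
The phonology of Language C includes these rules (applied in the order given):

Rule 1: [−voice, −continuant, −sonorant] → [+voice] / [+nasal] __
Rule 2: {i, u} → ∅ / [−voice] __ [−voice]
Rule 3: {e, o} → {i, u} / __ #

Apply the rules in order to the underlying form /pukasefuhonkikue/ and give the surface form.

Rule 1 (post-nasal voicing): /k/ is a voiceless stop immediately after the nasal /n/, so it voices to [g]. /pukasefuhonkikue/ → pukasefuhongikue.
Rule 2 (high vowel syncope): /u/ is a high vowel flanked by voiceless consonants /p/ and /k/, so it deletes. /u/ is a high vowel flanked by voiceless consonants /f/ and /h/, so it deletes. /pukasefuhongikue/ → pkasefhongikue.
Rule 3 (final vowel raising): /e/ is a mid vowel in word-final position, so it raises to [i]. /pkasefhongikue/ → pkasefhongikui.

pkasefhongikui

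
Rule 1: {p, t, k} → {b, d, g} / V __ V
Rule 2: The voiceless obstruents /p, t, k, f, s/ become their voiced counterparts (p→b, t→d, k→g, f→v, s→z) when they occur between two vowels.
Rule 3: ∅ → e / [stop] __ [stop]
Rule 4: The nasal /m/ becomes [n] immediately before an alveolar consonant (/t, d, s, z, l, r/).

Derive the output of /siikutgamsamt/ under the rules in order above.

Rule 1 (intervocalic voicing): /k/ is a voiceless stop between vowels /i/ and /u/, so it voices to [g]. /siikutgamsamt/ → siigutgamsamt.
Rule 2 (intervocalic voicing): no segment meets the environment; /siigutgamsamt/ is unchanged.
Rule 3 (stop-cluster e-epenthesis): /t/ and /g/ form a stop–stop cluster, so [e] is inserted between them. /siigutgamsamt/ → siigutegamsamt.
Rule 4 (nasal place assimilation): /m/ precedes the alveolar consonant /s/, so it assimilates in place to [n]. /m/ precedes the alveolar consonant /t/, so it assimilates in place to [n]. /siigutegamsamt/ → siigutegansant.

siigutegansant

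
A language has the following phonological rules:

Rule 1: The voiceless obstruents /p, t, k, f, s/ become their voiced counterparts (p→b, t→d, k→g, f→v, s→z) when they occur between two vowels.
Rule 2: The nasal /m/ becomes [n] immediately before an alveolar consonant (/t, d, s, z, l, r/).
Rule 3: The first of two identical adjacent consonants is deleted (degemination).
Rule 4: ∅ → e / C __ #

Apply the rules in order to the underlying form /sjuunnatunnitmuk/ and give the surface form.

Rule 1 (intervocalic voicing): /t/ is a voiceless obstruent between vowels /a/ and /u/, so it voices to [d]. /sjuunnatunnitmuk/ → sjuunnadunnitmuk.
Rule 2 (nasal place assimilation): no segment meets the environment; /sjuunnadunnitmuk/ is unchanged.
Rule 3 (degemination): /nn/ is a geminate; the first /n/ deletes. /nn/ is a geminate; the first /n/ deletes. /sjuunnadunnitmuk/ → sjuunadunitmuk.
Rule 4 (final e-epenthesis): the form ends in the consonant /k/, so [e] is inserted word-finally. /sjuunadunitmuk/ → sjuunadunitmuke.

sjuunadunitmuke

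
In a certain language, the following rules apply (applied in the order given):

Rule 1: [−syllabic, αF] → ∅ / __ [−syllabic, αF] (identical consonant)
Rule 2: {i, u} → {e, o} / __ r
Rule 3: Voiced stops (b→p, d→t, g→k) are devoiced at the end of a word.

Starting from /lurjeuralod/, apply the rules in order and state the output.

Rule 1 (degemination): no segment meets the environment; /lurjeuralod/ is unchanged.
Rule 2 (pre-rhotic lowering): /u/ is a high vowel immediately before /r/, so it lowers to [o]. /u/ is a high vowel immediately before /r/, so it lowers to [o]. /lurjeuralod/ → lorjeoralod.
Rule 3 (final devoicing): /d/ is a voiced stop in word-final position, so it devoices to [t]. /lorjeoralod/ → lorjeoralot.

lorjeoralot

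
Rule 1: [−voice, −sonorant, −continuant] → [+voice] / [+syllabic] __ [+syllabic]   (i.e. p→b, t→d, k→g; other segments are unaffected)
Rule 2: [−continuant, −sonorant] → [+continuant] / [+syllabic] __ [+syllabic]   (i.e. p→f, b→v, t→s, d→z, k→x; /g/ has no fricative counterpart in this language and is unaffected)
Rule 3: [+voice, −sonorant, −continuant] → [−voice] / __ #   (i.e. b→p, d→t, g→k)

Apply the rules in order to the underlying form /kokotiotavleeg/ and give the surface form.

kogoziozavleek

Rule 1 (intervocalic voicing): /k/ is a voiceless stop between vowels /o/ and /o/, so it voices to [g]. /t/ is a voiceless stop between vowels /o/ and /i/, so it voices to [d]. /t/ is a voiceless stop between vowels /o/ and /a/, so it voices to [d]. /kokotiotavleeg/ → kogodiodavleeg.
Rule 2 (intervocalic spirantization): /d/ is a stop between vowels /o/ and /i/, so it spirantizes to the fricative [z]. /d/ is a stop between vowels /o/ and /a/, so it spirantizes to the fricative [z]. /kogodiodavleeg/ → kogoziozavleeg.
Rule 3 (final devoicing): /g/ is a voiced stop in word-final position, so it devoices to [k]. /kogoziozavleeg/ → kogoziozavleek.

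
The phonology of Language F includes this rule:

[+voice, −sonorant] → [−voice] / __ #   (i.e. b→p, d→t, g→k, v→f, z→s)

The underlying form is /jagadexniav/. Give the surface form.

Scanning /jagadexniav/: /g/ at position 3 is not in the conditioning environment; /d/ at position 5 is not in the conditioning environment; /v/ is a voiced obstruent in word-final position, so it devoices to [f].
Result: [jagadexniaf].

jagadexniaf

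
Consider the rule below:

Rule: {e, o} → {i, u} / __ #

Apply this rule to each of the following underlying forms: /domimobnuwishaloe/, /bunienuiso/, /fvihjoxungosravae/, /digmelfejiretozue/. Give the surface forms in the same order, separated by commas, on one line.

/domimobnuwishaloe/: /e/ is a mid vowel in word-final position, so it raises to [i]. → [domimobnuwishaloi].
/bunienuiso/: /o/ is a mid vowel in word-final position, so it raises to [u]. → [bunienuisu].
/fvihjoxungosravae/: /e/ is a mid vowel in word-final position, so it raises to [i]. → [fvihjoxungosravai].
/digmelfejiretozue/: /e/ is a mid vowel in word-final position, so it raises to [i]. → [digmelfejiretozui].

domimobnuwishaloi, bunienuisu, fvihjoxungosravai, digmelfejiretozui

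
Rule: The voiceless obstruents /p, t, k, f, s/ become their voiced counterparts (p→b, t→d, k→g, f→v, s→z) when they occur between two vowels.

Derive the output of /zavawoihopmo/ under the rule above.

No segment of /zavawoihopmo/ meets the structural description of the rule, so the form surfaces unchanged.

zavawoihopmo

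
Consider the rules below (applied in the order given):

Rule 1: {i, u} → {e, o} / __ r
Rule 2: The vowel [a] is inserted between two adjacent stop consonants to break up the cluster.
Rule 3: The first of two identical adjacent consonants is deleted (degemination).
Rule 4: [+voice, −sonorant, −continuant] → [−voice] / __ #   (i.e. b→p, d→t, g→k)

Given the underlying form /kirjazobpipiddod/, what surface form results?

kerjazobapipidadot

Rule 1 (pre-rhotic lowering): /i/ is a high vowel immediately before /r/, so it lowers to [e]. /kirjazobpipiddod/ → kerjazobpipiddod.
Rule 2 (stop-cluster a-epenthesis): /b/ and /p/ form a stop–stop cluster, so [a] is inserted between them. /d/ and /d/ form a stop–stop cluster, so [a] is inserted between them. /kerjazobpipiddod/ → kerjazobapipidadod.
Rule 3 (degemination): no segment meets the environment; /kerjazobapipidadod/ is unchanged.
Rule 4 (final devoicing): /d/ is a voiced stop in word-final position, so it devoices to [t]. /kerjazobapipidadod/ → kerjazobapipidadot.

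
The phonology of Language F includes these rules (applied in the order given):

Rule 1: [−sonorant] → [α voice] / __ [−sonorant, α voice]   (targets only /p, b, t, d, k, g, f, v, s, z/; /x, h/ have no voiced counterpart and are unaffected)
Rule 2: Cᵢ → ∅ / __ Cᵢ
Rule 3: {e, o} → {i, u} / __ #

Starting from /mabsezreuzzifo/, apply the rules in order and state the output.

Rule 1 (regressive voicing assimilation): /b/ precedes the voiceless obstruent /s/, so it devoices to [p] by assimilation. /mabsezreuzzifo/ → mapsezreuzzifo.
Rule 2 (degemination): /zz/ is a geminate; the first /z/ deletes. /mapsezreuzzifo/ → mapsezreuzifo.
Rule 3 (final vowel raising): /o/ is a mid vowel in word-final position, so it raises to [u]. /mapsezreuzifo/ → mapsezreuzifu.

mapsezreuzifu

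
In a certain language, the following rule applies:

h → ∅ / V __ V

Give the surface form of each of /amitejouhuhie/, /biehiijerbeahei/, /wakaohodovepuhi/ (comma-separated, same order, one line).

/amitejouhuhie/: /h/ occurs between vowels /u/ and /u/, so it deletes. /h/ occurs between vowels /u/ and /i/, so it deletes. → [amitejouuie].
/biehiijerbeahei/: /h/ occurs between vowels /e/ and /i/, so it deletes. /h/ occurs between vowels /a/ and /e/, so it deletes. → [bieiijerbeaei].
/wakaohodovepuhi/: /h/ occurs between vowels /o/ and /o/, so it deletes. /h/ occurs between vowels /u/ and /i/, so it deletes. → [wakaoodovepui].

amitejouuie, bieiijerbeaei, wakaoodovepui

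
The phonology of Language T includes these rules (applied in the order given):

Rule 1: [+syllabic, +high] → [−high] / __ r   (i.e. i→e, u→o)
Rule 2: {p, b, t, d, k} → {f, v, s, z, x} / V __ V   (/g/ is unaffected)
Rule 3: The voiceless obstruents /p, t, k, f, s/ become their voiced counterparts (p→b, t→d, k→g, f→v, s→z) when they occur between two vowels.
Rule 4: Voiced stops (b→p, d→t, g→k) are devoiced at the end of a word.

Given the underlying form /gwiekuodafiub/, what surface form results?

Rule 1 (pre-rhotic lowering): no segment meets the environment; /gwiekuodafiub/ is unchanged.
Rule 2 (intervocalic spirantization): /k/ is a stop between vowels /e/ and /u/, so it spirantizes to the fricative [x]. /d/ is a stop between vowels /o/ and /a/, so it spirantizes to the fricative [z]. /gwiekuodafiub/ → gwiexuozafiub.
Rule 3 (intervocalic voicing): /f/ is a voiceless obstruent between vowels /a/ and /i/, so it voices to [v]. /gwiexuozafiub/ → gwiexuozaviub.
Rule 4 (final devoicing): /b/ is a voiced stop in word-final position, so it devoices to [p]. /gwiexuozaviub/ → gwiexuozaviup.

gwiexuozaviup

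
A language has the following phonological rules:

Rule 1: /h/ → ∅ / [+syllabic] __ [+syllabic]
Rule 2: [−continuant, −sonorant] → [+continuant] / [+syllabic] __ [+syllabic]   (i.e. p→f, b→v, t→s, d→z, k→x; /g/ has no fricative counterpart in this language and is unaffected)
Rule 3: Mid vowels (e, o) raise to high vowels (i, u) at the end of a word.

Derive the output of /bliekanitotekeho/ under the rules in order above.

bliexanisosexeu

Rule 1 (intervocalic h-deletion): /h/ occurs between vowels /e/ and /o/, so it deletes. /bliekanitotekeho/ → bliekanitotekeo.
Rule 2 (intervocalic spirantization): /k/ is a stop between vowels /e/ and /a/, so it spirantizes to the fricative [x]. /t/ is a stop between vowels /i/ and /o/, so it spirantizes to the fricative [s]. /t/ is a stop between vowels /o/ and /e/, so it spirantizes to the fricative [s]. /k/ is a stop between vowels /e/ and /e/, so it spirantizes to the fricative [x]. /bliekanitotekeo/ → bliexanisosexeo.
Rule 3 (final vowel raising): /o/ is a mid vowel in word-final position, so it raises to [u]. /bliexanisosexeo/ → bliexanisosexeu.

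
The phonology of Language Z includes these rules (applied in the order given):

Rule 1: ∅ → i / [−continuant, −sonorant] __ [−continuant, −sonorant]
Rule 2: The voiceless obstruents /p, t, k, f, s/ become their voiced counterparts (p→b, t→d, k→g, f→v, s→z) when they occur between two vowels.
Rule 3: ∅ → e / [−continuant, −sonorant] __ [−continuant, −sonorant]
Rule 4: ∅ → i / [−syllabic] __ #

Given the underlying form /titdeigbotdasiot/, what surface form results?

tidideigibodidazioti

Rule 1 (stop-cluster i-epenthesis): /t/ and /d/ form a stop–stop cluster, so [i] is inserted between them. /g/ and /b/ form a stop–stop cluster, so [i] is inserted between them. /t/ and /d/ form a stop–stop cluster, so [i] is inserted between them. /titdeigbotdasiot/ → titideigibotidasiot.
Rule 2 (intervocalic voicing): /t/ is a voiceless obstruent between vowels /i/ and /i/, so it voices to [d]. /t/ is a voiceless obstruent between vowels /o/ and /i/, so it voices to [d]. /s/ is a voiceless obstruent between vowels /a/ and /i/, so it voices to [z]. /titideigibotidasiot/ → tidideigibodidaziot.
Rule 3 (stop-cluster e-epenthesis): no segment meets the environment; /tidideigibodidaziot/ is unchanged.
Rule 4 (final i-epenthesis): the form ends in the consonant /t/, so [i] is inserted word-finally. /tidideigibodidaziot/ → tidideigibodidazioti.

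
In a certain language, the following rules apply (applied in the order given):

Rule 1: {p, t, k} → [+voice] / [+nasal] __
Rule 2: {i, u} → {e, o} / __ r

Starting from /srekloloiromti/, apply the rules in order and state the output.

srekloloeromdi

Rule 1 (post-nasal voicing): /t/ is a voiceless stop immediately after the nasal /m/, so it voices to [d]. /srekloloiromti/ → srekloloiromdi.
Rule 2 (pre-rhotic lowering): /i/ is a high vowel immediately before /r/, so it lowers to [e]. /srekloloiromdi/ → srekloloeromdi.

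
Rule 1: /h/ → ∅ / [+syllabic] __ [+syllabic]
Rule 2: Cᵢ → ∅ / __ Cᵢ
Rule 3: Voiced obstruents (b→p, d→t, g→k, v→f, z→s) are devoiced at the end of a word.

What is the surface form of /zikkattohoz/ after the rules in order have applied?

Rule 1 (intervocalic h-deletion): /h/ occurs between vowels /o/ and /o/, so it deletes. /zikkattohoz/ → zikkattooz.
Rule 2 (degemination): /kk/ is a geminate; the first /k/ deletes. /tt/ is a geminate; the first /t/ deletes. /zikkattooz/ → zikatooz.
Rule 3 (final devoicing): /z/ is a voiced obstruent in word-final position, so it devoices to [s]. /zikatooz/ → zikatoos.

zikatoos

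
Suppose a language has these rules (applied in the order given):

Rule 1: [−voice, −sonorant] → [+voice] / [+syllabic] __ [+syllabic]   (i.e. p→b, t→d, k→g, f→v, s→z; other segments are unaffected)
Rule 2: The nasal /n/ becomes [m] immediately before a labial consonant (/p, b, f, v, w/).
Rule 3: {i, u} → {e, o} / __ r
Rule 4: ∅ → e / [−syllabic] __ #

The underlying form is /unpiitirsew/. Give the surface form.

umpiidersewe

Rule 1 (intervocalic voicing): /t/ is a voiceless obstruent between vowels /i/ and /i/, so it voices to [d]. /unpiitirsew/ → unpiidirsew.
Rule 2 (nasal place assimilation): /n/ precedes the labial consonant /p/, so it assimilates in place to [m]. /unpiidirsew/ → umpiidirsew.
Rule 3 (pre-rhotic lowering): /i/ is a high vowel immediately before /r/, so it lowers to [e]. /umpiidirsew/ → umpiidersew.
Rule 4 (final e-epenthesis): the form ends in the consonant /w/, so [e] is inserted word-finally. /umpiidersew/ → umpiidersewe.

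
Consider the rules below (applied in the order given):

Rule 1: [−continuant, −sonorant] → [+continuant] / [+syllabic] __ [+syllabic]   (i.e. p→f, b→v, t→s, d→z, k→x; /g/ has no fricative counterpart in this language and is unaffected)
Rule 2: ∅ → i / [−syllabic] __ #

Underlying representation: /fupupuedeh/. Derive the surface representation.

fufufuezehi

Rule 1 (intervocalic spirantization): /p/ is a stop between vowels /u/ and /u/, so it spirantizes to the fricative [f]. /p/ is a stop between vowels /u/ and /u/, so it spirantizes to the fricative [f]. /d/ is a stop between vowels /e/ and /e/, so it spirantizes to the fricative [z]. /fupupuedeh/ → fufufuezeh.
Rule 2 (final i-epenthesis): the form ends in the consonant /h/, so [i] is inserted word-finally. /fufufuezeh/ → fufufuezehi.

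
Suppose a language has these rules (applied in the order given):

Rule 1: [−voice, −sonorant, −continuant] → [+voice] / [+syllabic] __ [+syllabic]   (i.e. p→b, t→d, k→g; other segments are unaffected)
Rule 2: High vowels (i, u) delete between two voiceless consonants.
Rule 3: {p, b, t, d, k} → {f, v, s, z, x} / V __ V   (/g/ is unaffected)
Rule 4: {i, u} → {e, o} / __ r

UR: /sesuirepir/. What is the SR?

Rule 1 (intervocalic voicing): /p/ is a voiceless stop between vowels /e/ and /i/, so it voices to [b]. /sesuirepir/ → sesuirebir.
Rule 2 (high vowel syncope): no segment meets the environment; /sesuirebir/ is unchanged.
Rule 3 (intervocalic spirantization): /b/ is a stop between vowels /e/ and /i/, so it spirantizes to the fricative [v]. /sesuirebir/ → sesuirevir.
Rule 4 (pre-rhotic lowering): /i/ is a high vowel immediately before /r/, so it lowers to [e]. /i/ is a high vowel immediately before /r/, so it lowers to [e]. /sesuirevir/ → sesuerever.

sesuerever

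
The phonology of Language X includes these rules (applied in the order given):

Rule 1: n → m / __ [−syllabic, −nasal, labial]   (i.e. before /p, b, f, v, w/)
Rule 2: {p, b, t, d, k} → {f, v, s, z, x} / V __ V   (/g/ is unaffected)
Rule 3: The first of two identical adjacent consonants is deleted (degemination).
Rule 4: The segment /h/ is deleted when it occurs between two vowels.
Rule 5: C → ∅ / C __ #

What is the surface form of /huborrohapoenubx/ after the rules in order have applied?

Rule 1 (nasal place assimilation): no segment meets the environment; /huborrohapoenubx/ is unchanged.
Rule 2 (intervocalic spirantization): /b/ is a stop between vowels /u/ and /o/, so it spirantizes to the fricative [v]. /p/ is a stop between vowels /a/ and /o/, so it spirantizes to the fricative [f]. /huborrohapoenubx/ → huvorrohafoenubx.
Rule 3 (degemination): /rr/ is a geminate; the first /r/ deletes. /huvorrohafoenubx/ → huvorohafoenubx.
Rule 4 (intervocalic h-deletion): /h/ occurs between vowels /o/ and /a/, so it deletes. /huvorohafoenubx/ → huvoroafoenubx.
Rule 5 (final cluster simplification): /x/ is the second consonant of a word-final cluster /bx/, so it deletes. /huvoroafoenubx/ → huvoroafoenub.

huvoroafoenub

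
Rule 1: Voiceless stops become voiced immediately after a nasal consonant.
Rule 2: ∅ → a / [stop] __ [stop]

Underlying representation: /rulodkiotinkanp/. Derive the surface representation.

rulodakiotinganb

Rule 1 (post-nasal voicing): /k/ is a voiceless stop immediately after the nasal /n/, so it voices to [g]. /p/ is a voiceless stop immediately after the nasal /n/, so it voices to [b]. /rulodkiotinkanp/ → rulodkiotinganb.
Rule 2 (stop-cluster a-epenthesis): /d/ and /k/ form a stop–stop cluster, so [a] is inserted between them. /rulodkiotinganb/ → rulodakiotinganb.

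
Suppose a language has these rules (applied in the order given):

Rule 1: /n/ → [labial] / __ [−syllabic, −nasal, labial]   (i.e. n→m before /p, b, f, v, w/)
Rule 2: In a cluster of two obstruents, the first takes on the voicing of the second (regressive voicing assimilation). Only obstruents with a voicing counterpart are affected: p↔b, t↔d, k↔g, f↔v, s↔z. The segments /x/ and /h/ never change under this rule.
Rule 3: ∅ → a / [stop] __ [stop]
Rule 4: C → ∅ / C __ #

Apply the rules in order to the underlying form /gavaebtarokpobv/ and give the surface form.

Rule 1 (nasal place assimilation): no segment meets the environment; /gavaebtarokpobv/ is unchanged.
Rule 2 (regressive voicing assimilation): /b/ precedes the voiceless obstruent /t/, so it devoices to [p] by assimilation. /gavaebtarokpobv/ → gavaeptarokpobv.
Rule 3 (stop-cluster a-epenthesis): /p/ and /t/ form a stop–stop cluster, so [a] is inserted between them. /k/ and /p/ form a stop–stop cluster, so [a] is inserted between them. /gavaeptarokpobv/ → gavaepatarokapobv.
Rule 4 (final cluster simplification): /v/ is the second consonant of a word-final cluster /bv/, so it deletes. /gavaepatarokapobv/ → gavaepatarokapob.

gavaepatarokapob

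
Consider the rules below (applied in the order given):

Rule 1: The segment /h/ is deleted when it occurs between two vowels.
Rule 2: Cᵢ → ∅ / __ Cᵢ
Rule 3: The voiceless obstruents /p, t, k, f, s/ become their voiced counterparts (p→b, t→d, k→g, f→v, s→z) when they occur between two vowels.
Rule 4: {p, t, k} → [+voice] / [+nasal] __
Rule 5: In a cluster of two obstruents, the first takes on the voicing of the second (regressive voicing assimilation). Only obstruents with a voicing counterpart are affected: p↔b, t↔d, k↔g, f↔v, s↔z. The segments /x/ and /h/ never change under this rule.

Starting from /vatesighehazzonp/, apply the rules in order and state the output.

vadezikheazonb

Rule 1 (intervocalic h-deletion): /h/ occurs between vowels /e/ and /a/, so it deletes. /vatesighehazzonp/ → vatesigheazzonp.
Rule 2 (degemination): /zz/ is a geminate; the first /z/ deletes. /vatesigheazzonp/ → vatesigheazonp.
Rule 3 (intervocalic voicing): /t/ is a voiceless obstruent between vowels /a/ and /e/, so it voices to [d]. /s/ is a voiceless obstruent between vowels /e/ and /i/, so it voices to [z]. /vatesigheazonp/ → vadezigheazonp.
Rule 4 (post-nasal voicing): /p/ is a voiceless stop immediately after the nasal /n/, so it voices to [b]. /vadezigheazonp/ → vadezigheazonb.
Rule 5 (regressive voicing assimilation): /g/ precedes the voiceless obstruent /h/, so it devoices to [k] by assimilation. /vadezigheazonb/ → vadezikheazonb.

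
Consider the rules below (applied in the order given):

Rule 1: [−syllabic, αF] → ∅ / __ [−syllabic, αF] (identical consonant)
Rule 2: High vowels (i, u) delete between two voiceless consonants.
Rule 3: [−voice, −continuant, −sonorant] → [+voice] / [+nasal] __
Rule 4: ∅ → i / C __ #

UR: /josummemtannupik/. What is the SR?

josumemdanupki

Rule 1 (degemination): /mm/ is a geminate; the first /m/ deletes. /nn/ is a geminate; the first /n/ deletes. /josummemtannupik/ → josumemtanupik.
Rule 2 (high vowel syncope): /i/ is a high vowel flanked by voiceless consonants /p/ and /k/, so it deletes. /josumemtanupik/ → josumemtanupk.
Rule 3 (post-nasal voicing): /t/ is a voiceless stop immediately after the nasal /m/, so it voices to [d]. /josumemtanupk/ → josumemdanupk.
Rule 4 (final i-epenthesis): the form ends in the consonant /k/, so [i] is inserted word-finally. /josumemdanupk/ → josumemdanupki.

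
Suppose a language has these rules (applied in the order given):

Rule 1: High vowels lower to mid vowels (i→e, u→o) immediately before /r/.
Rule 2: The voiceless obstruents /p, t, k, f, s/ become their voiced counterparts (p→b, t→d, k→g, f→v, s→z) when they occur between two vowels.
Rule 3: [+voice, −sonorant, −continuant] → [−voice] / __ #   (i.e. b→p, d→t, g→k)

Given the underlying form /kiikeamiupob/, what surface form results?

Rule 1 (pre-rhotic lowering): no segment meets the environment; /kiikeamiupob/ is unchanged.
Rule 2 (intervocalic voicing): /k/ is a voiceless obstruent between vowels /i/ and /e/, so it voices to [g]. /p/ is a voiceless obstruent between vowels /u/ and /o/, so it voices to [b]. /kiikeamiupob/ → kiigeamiubob.
Rule 3 (final devoicing): /b/ is a voiced stop in word-final position, so it devoices to [p]. /kiigeamiubob/ → kiigeamiubop.

kiigeamiubop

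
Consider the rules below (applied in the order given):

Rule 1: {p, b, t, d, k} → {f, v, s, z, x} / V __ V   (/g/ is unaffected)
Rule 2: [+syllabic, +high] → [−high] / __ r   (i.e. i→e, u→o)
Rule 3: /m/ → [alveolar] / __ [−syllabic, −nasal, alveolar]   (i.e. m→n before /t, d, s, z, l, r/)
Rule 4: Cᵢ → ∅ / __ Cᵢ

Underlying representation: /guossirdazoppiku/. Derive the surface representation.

Rule 1 (intervocalic spirantization): /k/ is a stop between vowels /i/ and /u/, so it spirantizes to the fricative [x]. /guossirdazoppiku/ → guossirdazoppixu.
Rule 2 (pre-rhotic lowering): /i/ is a high vowel immediately before /r/, so it lowers to [e]. /guossirdazoppixu/ → guosserdazoppixu.
Rule 3 (nasal place assimilation): no segment meets the environment; /guosserdazoppixu/ is unchanged.
Rule 4 (degemination): /ss/ is a geminate; the first /s/ deletes. /pp/ is a geminate; the first /p/ deletes. /guosserdazoppixu/ → guoserdazopixu.

guoserdazopixu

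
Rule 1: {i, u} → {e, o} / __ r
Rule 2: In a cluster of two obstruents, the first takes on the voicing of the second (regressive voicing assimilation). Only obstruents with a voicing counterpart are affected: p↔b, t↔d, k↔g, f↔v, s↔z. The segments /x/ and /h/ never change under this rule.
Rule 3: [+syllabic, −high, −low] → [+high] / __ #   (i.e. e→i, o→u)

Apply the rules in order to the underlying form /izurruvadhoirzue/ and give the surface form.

izorruvathoerzui

Rule 1 (pre-rhotic lowering): /u/ is a high vowel immediately before /r/, so it lowers to [o]. /i/ is a high vowel immediately before /r/, so it lowers to [e]. /izurruvadhoirzue/ → izorruvadhoerzue.
Rule 2 (regressive voicing assimilation): /d/ precedes the voiceless obstruent /h/, so it devoices to [t] by assimilation. /izorruvadhoerzue/ → izorruvathoerzue.
Rule 3 (final vowel raising): /e/ is a mid vowel in word-final position, so it raises to [i]. /izorruvathoerzue/ → izorruvathoerzui.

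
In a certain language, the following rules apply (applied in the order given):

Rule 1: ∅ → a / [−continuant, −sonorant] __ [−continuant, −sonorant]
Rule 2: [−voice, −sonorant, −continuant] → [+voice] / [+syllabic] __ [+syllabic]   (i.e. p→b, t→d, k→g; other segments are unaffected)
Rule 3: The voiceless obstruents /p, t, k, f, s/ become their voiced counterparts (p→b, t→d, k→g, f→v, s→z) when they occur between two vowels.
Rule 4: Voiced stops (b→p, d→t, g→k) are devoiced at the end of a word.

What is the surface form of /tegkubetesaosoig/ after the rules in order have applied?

Rule 1 (stop-cluster a-epenthesis): /g/ and /k/ form a stop–stop cluster, so [a] is inserted between them. /tegkubetesaosoig/ → tegakubetesaosoig.
Rule 2 (intervocalic voicing): /k/ is a voiceless stop between vowels /a/ and /u/, so it voices to [g]. /t/ is a voiceless stop between vowels /e/ and /e/, so it voices to [d]. /tegakubetesaosoig/ → tegagubedesaosoig.
Rule 3 (intervocalic voicing): /s/ is a voiceless obstruent between vowels /e/ and /a/, so it voices to [z]. /s/ is a voiceless obstruent between vowels /o/ and /o/, so it voices to [z]. /tegagubedesaosoig/ → tegagubedezaozoig.
Rule 4 (final devoicing): /g/ is a voiced stop in word-final position, so it devoices to [k]. /tegagubedezaozoig/ → tegagubedezaozoik.

tegagubedezaozoik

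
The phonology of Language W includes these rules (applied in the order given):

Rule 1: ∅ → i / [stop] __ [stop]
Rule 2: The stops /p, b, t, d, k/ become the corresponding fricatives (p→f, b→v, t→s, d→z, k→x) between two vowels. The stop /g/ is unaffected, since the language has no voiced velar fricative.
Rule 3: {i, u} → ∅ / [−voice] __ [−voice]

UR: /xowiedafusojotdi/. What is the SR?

Rule 1 (stop-cluster i-epenthesis): /t/ and /d/ form a stop–stop cluster, so [i] is inserted between them. /xowiedafusojotdi/ → xowiedafusojotidi.
Rule 2 (intervocalic spirantization): /d/ is a stop between vowels /e/ and /a/, so it spirantizes to the fricative [z]. /t/ is a stop between vowels /o/ and /i/, so it spirantizes to the fricative [s]. /d/ is a stop between vowels /i/ and /i/, so it spirantizes to the fricative [z]. /xowiedafusojotidi/ → xowiezafusojosizi.
Rule 3 (high vowel syncope): /u/ is a high vowel flanked by voiceless consonants /f/ and /s/, so it deletes. /xowiezafusojosizi/ → xowiezafsojosizi.

xowiezafsojosizi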